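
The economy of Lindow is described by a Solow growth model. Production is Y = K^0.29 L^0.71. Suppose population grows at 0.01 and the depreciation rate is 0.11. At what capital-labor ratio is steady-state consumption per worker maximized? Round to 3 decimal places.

Capital per worker breaks even when investment replaces (n + δ)·k; here n + δ = 0.12.
At the golden rule the marginal product of capital equals n+δ: 0.29·k^(0.29−1) = 0.12. Solving, k_gold = (0.29/0.12)^(1/0.71) ≈ 3.4653.

k_gold ≈ 3.465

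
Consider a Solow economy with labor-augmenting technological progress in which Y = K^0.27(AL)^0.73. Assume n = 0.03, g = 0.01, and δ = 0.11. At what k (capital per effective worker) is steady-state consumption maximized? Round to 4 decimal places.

Break-even investment rate: n + g + δ = 0.03 + 0.01 + 0.11 = 0.15.
Setting f'(k) = n+g+δ gives 0.27·k^(0.27−1) = 0.15, hence k_gold = (0.27/0.15)^(1/0.73) ≈ 2.2371.

k_gold ≈ 2.2371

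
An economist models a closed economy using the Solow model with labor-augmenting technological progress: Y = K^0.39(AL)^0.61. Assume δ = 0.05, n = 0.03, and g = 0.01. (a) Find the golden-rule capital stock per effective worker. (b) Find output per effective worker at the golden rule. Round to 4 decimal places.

Break-even investment rate: n + g + δ = 0.03 + 0.01 + 0.05 = 0.09.
Golden rule sets MPK = n+g+δ: 0.39·k^(0.39−1) = 0.09, so k_gold = (0.39/0.09)^(1/0.61) ≈ 11.0655.
y_gold = 11.0655^0.39 ≈ 2.5536.

(a) k_gold ≈ 11.0655; (b) y_gold ≈ 2.5536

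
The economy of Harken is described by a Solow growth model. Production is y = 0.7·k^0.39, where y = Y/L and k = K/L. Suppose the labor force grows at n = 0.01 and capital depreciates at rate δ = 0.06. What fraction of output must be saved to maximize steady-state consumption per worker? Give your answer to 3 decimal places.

s_gold = 0.390

n + δ = 0.01 + 0.06 = 0.07.
At the golden rule MPK = n+δ, and in any Cobb-Douglas steady state s = (n+δ)·k/y = MPK·k/y = capital's share 0.39.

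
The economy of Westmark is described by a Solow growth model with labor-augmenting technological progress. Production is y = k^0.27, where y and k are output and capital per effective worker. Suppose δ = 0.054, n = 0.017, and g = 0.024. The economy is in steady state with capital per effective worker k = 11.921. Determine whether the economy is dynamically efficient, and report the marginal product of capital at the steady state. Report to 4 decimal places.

The effective depreciation rate is n + g + δ = 0.017 + 0.024 + 0.054 = 0.095.
MPK = 0.27·k^(0.27−1) = 0.27·11.921^(-0.73) ≈ 0.0442.
MPK < 0.095, so the economy is dynamically inefficient (over-saving).

dynamically inefficient; MPK ≈ 0.0442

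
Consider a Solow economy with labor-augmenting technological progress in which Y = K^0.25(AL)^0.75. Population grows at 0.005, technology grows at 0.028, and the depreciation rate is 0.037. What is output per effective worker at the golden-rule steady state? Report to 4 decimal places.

y_gold ≈ 1.5286

The effective depreciation rate is n + g + δ = 0.005 + 0.028 + 0.037 = 0.07.
Golden rule sets MPK = n+g+δ: 0.25·k^(0.25−1) = 0.07, so k_gold = (0.25/0.07)^(1/0.75) ≈ 5.4591.
Output: y_gold = k_gold^0.25 = 5.4591^0.25 ≈ 1.5286.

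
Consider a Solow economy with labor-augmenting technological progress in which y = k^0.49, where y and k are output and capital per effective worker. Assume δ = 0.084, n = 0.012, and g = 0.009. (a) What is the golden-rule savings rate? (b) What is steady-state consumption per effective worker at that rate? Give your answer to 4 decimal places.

Break-even investment rate: n + g + δ = 0.012 + 0.009 + 0.084 = 0.105.
For Cobb-Douglas, s_gold equals capital's share: s_gold = 0.49.
Golden rule sets MPK = n+g+δ: 0.49·k^(0.49−1) = 0.105, so k_gold = (0.49/0.105)^(1/0.51) ≈ 20.5011.
y_gold = 20.5011^0.49 ≈ 4.3931; c_gold = (1−0.49)·y_gold ≈ 2.2405.

(a) s_gold = 0.4900; (b) c_gold ≈ 2.2405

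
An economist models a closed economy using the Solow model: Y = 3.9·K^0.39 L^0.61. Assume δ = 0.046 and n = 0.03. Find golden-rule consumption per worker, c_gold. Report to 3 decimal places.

c_gold ≈ 16.158

The effective depreciation rate is n + δ = 0.03 + 0.046 = 0.076.
Maximizing c = f(k) − (n+δ)·k gives f'(k) = n+δ, i.e. 0.39·3.9·k^(0.39−1) = 0.076, so k_gold = (0.39·3.9/0.076)^(1/0.61) ≈ 135.9266.
y_gold = 3.9·135.9266^0.39 ≈ 26.4883.
c_gold = y_gold − (n+δ)·k_gold = 26.4883 − 0.076·135.9266 ≈ 16.1578.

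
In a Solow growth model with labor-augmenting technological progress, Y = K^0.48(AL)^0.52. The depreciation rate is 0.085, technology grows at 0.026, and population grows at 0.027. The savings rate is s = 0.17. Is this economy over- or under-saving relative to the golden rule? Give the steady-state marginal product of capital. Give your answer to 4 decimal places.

under-saving; MPK ≈ 0.3896

Capital per effective worker breaks even when investment replaces (n + g + δ)·k; here n + g + δ = 0.138.
Steady-state k*: s·k^0.48 = 0.138·k gives k* = (0.17/0.138)^(1/0.52) ≈ 1.4934.
MPK = 0.48·1.4934^(-0.52) ≈ 0.3896.
MPK > n+g+δ = 0.138, so the economy is dynamically efficient (under-saving).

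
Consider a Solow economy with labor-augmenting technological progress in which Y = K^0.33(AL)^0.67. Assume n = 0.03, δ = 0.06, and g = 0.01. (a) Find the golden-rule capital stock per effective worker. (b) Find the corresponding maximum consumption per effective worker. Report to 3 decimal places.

(a) k_gold ≈ 5.942; (b) c_gold ≈ 1.206

n + g + δ = 0.03 + 0.01 + 0.06 = 0.1.
Maximizing c = f(k) − (n+g+δ)·k gives f'(k) = n+g+δ, i.e. 0.33·k^(0.33−1) = 0.1, so k_gold = (0.33/0.1)^(1/0.67) ≈ 5.9416.
y_gold = 5.9416^0.33 ≈ 1.8005; c_gold = y_gold − 0.1·k_gold ≈ 1.2063.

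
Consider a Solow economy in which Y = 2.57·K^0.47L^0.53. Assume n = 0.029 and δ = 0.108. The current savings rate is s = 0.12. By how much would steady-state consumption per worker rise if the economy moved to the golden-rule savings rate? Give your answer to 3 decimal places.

n + δ = 0.029 + 0.108 = 0.137.
Current steady state (s = 0.12): k* = (0.12·2.57/0.137)^(1/0.53) ≈ 4.6227, y* = 2.57·4.6227^0.47 ≈ 5.2776, c* = (1−0.12)·5.2776 ≈ 4.6443.
Setting f'(k) = n+δ gives 0.47·2.57·k^(0.47−1) = 0.137, hence k_gold = (0.47·2.57/0.137)^(1/0.53) ≈ 60.7582.
y_gold = 2.57·60.7582^0.47 ≈ 17.7104, c_gold = y_gold − 0.137·k_gold ≈ 9.3865.
Gain: Δc = 9.3865 − 4.6443 ≈ 4.7422.

Δc ≈ 4.742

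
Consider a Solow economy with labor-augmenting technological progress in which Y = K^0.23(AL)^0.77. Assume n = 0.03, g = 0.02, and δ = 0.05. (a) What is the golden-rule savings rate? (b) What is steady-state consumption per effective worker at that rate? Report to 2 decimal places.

(a) s_gold = 0.23; (b) c_gold ≈ 0.99

Break-even investment rate: n + g + δ = 0.03 + 0.02 + 0.05 = 0.1.
For Cobb-Douglas, s_gold equals capital's share: s_gold = 0.23.
Setting f'(k) = n+g+δ gives 0.23·k^(0.23−1) = 0.1, hence k_gold = (0.23/0.1)^(1/0.77) ≈ 2.9497.
y_gold = 2.9497^0.23 ≈ 1.2825; c_gold = (1−0.23)·y_gold ≈ 0.9875.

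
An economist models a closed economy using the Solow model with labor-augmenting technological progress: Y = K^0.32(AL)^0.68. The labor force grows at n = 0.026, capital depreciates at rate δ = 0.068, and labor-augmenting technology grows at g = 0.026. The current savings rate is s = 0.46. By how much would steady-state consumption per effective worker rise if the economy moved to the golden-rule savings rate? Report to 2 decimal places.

n + g + δ = 0.026 + 0.026 + 0.068 = 0.12.
Current steady state (s = 0.46): k* = (0.46/0.12)^(1/0.68) ≈ 7.2144, y* = 7.2144^0.32 ≈ 1.8820, c* = (1−0.46)·1.8820 ≈ 1.0163.
At the golden rule the marginal product of capital equals n+g+δ: 0.32·k^(0.32−1) = 0.12. Solving, k_gold = (0.32/0.12)^(1/0.68) ≈ 4.2308.
y_gold = 4.2308^0.32 ≈ 1.5866, c_gold = y_gold − 0.12·k_gold ≈ 1.0789.
Gain: Δc = 1.0789 − 1.0163 ≈ 0.0626.

Δc ≈ 0.06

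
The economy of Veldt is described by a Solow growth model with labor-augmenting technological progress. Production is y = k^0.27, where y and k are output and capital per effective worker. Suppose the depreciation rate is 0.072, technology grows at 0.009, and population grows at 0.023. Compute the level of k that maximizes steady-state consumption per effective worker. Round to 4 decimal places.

Break-even investment rate: n + g + δ = 0.023 + 0.009 + 0.072 = 0.104.
At the golden rule the marginal product of capital equals n+g+δ: 0.27·k^(0.27−1) = 0.104. Solving, k_gold = (0.27/0.104)^(1/0.73) ≈ 3.6947.

k_gold ≈ 3.6947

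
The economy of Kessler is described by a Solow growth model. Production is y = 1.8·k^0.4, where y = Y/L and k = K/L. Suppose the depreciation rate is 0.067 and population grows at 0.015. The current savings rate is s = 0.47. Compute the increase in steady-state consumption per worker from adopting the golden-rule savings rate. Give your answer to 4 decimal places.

The effective depreciation rate is n + δ = 0.015 + 0.067 = 0.082.
Current steady state (s = 0.47): k* = (0.47·1.8/0.082)^(1/0.6) ≈ 48.8946, y* = 1.8·48.8946^0.4 ≈ 8.5305, c* = (1−0.47)·8.5305 ≈ 4.5212.
Maximizing c = f(k) − (n+δ)·k gives f'(k) = n+δ, i.e. 0.4·1.8·k^(0.4−1) = 0.082, so k_gold = (0.4·1.8/0.082)^(1/0.6) ≈ 37.3707.
y_gold = 1.8·37.3707^0.4 ≈ 7.6610, c_gold = y_gold − 0.082·k_gold ≈ 4.5966.
Gain: Δc = 4.5966 − 4.5212 ≈ 0.0754.

Δc ≈ 0.0754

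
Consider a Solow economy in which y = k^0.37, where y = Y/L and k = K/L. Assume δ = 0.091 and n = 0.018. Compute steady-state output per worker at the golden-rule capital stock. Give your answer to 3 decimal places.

Capital per worker breaks even when investment replaces (n + δ)·k; here n + δ = 0.109.
Maximizing c = f(k) − (n+δ)·k gives f'(k) = n+δ, i.e. 0.37·k^(0.37−1) = 0.109, so k_gold = (0.37/0.109)^(1/0.63) ≈ 6.9583.
Output: y_gold = k_gold^0.37 = 6.9583^0.37 ≈ 2.0499.

y_gold ≈ 2.050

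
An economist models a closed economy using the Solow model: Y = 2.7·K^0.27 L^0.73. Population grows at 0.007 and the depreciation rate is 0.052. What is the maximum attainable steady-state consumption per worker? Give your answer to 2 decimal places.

n + δ = 0.007 + 0.052 = 0.059.
Setting f'(k) = n+δ gives 0.27·2.7·k^(0.27−1) = 0.059, hence k_gold = (0.27·2.7/0.059)^(1/0.73) ≈ 31.3127.
y_gold = 2.7·31.3127^0.27 ≈ 6.8424.
c_gold = y_gold − (n+δ)·k_gold = 6.8424 − 0.059·31.3127 ≈ 4.9949.

c_gold ≈ 4.99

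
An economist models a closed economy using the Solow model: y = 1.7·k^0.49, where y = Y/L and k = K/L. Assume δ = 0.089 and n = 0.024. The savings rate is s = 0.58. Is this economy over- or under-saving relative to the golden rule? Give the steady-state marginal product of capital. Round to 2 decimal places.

over-saving; MPK ≈ 0.10

n + δ = 0.024 + 0.089 = 0.113.
Steady-state k*: s·A·k^0.49 = 0.113·k gives k* = (0.58·1.7/0.113)^(1/0.51) ≈ 69.9363.
MPK = 0.49·1.7·69.9363^(-0.51) ≈ 0.0955.
MPK < n+δ = 0.113, so the economy is dynamically inefficient (over-saving).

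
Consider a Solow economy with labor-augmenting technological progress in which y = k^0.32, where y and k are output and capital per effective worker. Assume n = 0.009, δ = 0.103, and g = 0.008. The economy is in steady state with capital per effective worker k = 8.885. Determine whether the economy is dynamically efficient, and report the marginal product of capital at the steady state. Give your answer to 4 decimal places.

Break-even investment rate: n + g + δ = 0.009 + 0.008 + 0.103 = 0.12.
MPK = 0.32·k^(0.32−1) = 0.32·8.885^(-0.68) ≈ 0.0725.
MPK < 0.12, so the economy is dynamically inefficient (over-saving).

dynamically inefficient; MPK ≈ 0.0725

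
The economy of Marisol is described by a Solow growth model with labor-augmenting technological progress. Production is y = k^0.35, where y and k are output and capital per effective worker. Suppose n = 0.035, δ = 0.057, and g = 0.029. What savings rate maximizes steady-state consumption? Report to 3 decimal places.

Break-even investment rate: n + g + δ = 0.035 + 0.029 + 0.057 = 0.121.
At the golden rule MPK = n+g+δ, and in any Cobb-Douglas steady state s = (n+g+δ)·k/y = MPK·k/y = capital's share 0.35.

s_gold = 0.350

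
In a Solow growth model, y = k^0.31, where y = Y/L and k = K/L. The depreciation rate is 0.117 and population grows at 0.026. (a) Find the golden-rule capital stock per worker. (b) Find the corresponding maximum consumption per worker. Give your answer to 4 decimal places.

Break-even investment rate: n + δ = 0.026 + 0.117 = 0.143.
At the golden rule the marginal product of capital equals n+δ: 0.31·k^(0.31−1) = 0.143. Solving, k_gold = (0.31/0.143)^(1/0.69) ≈ 3.0690.
y_gold = 3.0690^0.31 ≈ 1.4157; c_gold = y_gold − 0.143·k_gold ≈ 0.9768.

(a) k_gold ≈ 3.0690; (b) c_gold ≈ 0.9768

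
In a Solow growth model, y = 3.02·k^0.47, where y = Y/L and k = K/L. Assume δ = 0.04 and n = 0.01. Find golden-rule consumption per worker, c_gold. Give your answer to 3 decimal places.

c_gold ≈ 31.111

Capital per worker breaks even when investment replaces (n + δ)·k; here n + δ = 0.05.
Maximizing c = f(k) − (n+δ)·k gives f'(k) = n+δ, i.e. 0.47·3.02·k^(0.47−1) = 0.05, so k_gold = (0.47·3.02/0.05)^(1/0.53) ≈ 551.7772.
y_gold = 3.02·551.7772^0.47 ≈ 58.6997.
c_gold = y_gold − (n+δ)·k_gold = 58.6997 − 0.05·551.7772 ≈ 31.1108.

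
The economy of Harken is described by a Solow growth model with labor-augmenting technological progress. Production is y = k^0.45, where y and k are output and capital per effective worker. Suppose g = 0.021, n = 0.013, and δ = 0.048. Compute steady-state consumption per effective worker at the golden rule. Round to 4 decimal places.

c_gold ≈ 2.2148

Break-even investment rate: n + g + δ = 0.013 + 0.021 + 0.048 = 0.082.
Maximizing c = f(k) − (n+g+δ)·k gives f'(k) = n+g+δ, i.e. 0.45·k^(0.45−1) = 0.082, so k_gold = (0.45/0.082)^(1/0.55) ≈ 22.0984.
y_gold = 22.0984^0.45 ≈ 4.0268.
c_gold = y_gold − (n+g+δ)·k_gold = 4.0268 − 0.082·22.0984 ≈ 2.2148.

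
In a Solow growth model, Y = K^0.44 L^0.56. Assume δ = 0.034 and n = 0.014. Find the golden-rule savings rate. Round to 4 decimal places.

s_gold = 0.4400

Break-even investment rate: n + δ = 0.014 + 0.034 = 0.048.
At the golden rule MPK = n+δ, and in any Cobb-Douglas steady state s = (n+δ)·k/y = MPK·k/y = capital's share 0.44.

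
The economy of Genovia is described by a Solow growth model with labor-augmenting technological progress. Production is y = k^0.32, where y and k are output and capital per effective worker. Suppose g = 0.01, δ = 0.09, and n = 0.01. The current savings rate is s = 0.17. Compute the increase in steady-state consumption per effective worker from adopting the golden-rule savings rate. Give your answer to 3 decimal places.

n + g + δ = 0.01 + 0.01 + 0.09 = 0.11.
Current steady state (s = 0.17): k* = (0.17/0.11)^(1/0.68) ≈ 1.8968, y* = 1.8968^0.32 ≈ 1.2273, c* = (1−0.17)·1.2273 ≈ 1.0187.
At the golden rule the marginal product of capital equals n+g+δ: 0.32·k^(0.32−1) = 0.11. Solving, k_gold = (0.32/0.11)^(1/0.68) ≈ 4.8083.
y_gold = 4.8083^0.32 ≈ 1.6529, c_gold = y_gold − 0.11·k_gold ≈ 1.1240.
Gain: Δc = 1.1240 − 1.0187 ≈ 0.1053.

Δc ≈ 0.105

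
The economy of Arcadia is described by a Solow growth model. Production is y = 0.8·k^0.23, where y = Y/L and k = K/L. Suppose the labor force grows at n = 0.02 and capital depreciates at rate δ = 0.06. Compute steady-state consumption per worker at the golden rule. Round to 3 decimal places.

c_gold ≈ 0.790

Break-even investment rate: n + δ = 0.02 + 0.06 = 0.08.
Golden rule sets MPK = n+δ: 0.23·0.8·k^(0.23−1) = 0.08, so k_gold = (0.23·0.8/0.08)^(1/0.77) ≈ 2.9497.
y_gold = 0.8·2.9497^0.23 ≈ 1.0260.
c_gold = y_gold − (n+δ)·k_gold = 1.0260 − 0.08·2.9497 ≈ 0.7900.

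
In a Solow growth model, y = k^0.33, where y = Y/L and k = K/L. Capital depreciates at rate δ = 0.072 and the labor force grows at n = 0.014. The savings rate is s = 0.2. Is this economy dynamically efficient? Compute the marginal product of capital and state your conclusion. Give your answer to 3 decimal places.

dynamically efficient; MPK ≈ 0.142

Capital per worker breaks even when investment replaces (n + δ)·k; here n + δ = 0.086.
Steady-state k*: s·k^0.33 = 0.086·k gives k* = (0.2/0.086)^(1/0.67) ≈ 3.5242.
MPK = 0.33·3.5242^(-0.67) ≈ 0.1419.
MPK > n+δ = 0.086, so the economy is dynamically efficient (under-saving).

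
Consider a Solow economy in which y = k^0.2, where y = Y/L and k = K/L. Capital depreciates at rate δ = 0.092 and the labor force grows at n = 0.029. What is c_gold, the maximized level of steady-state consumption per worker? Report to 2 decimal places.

n + δ = 0.029 + 0.092 = 0.121.
Golden rule sets MPK = n+δ: 0.2·k^(0.2−1) = 0.121, so k_gold = (0.2/0.121)^(1/0.8) ≈ 1.8742.
y_gold = 1.8742^0.2 ≈ 1.1339.
c_gold = y_gold − (n+δ)·k_gold = 1.1339 − 0.121·1.8742 ≈ 0.9071.

c_gold ≈ 0.91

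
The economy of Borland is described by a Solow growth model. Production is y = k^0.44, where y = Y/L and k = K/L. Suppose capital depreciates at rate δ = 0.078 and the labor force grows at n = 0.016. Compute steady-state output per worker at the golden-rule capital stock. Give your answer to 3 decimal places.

y_gold ≈ 3.363

Capital per worker breaks even when investment replaces (n + δ)·k; here n + δ = 0.094.
Setting f'(k) = n+δ gives 0.44·k^(0.44−1) = 0.094, hence k_gold = (0.44/0.094)^(1/0.56) ≈ 15.7401.
Output: y_gold = k_gold^0.44 = 15.7401^0.44 ≈ 3.3627.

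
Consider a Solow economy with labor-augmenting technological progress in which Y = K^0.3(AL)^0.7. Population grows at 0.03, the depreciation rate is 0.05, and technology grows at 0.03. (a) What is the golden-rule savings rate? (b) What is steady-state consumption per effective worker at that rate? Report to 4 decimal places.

(a) s_gold = 0.3000; (b) c_gold ≈ 1.0761

Capital per effective worker breaks even when investment replaces (n + g + δ)·k; here n + g + δ = 0.11.
For Cobb-Douglas, s_gold equals capital's share: s_gold = 0.3.
Golden rule sets MPK = n+g+δ: 0.3·k^(0.3−1) = 0.11, so k_gold = (0.3/0.11)^(1/0.7) ≈ 4.1925.
y_gold = 4.1925^0.3 ≈ 1.5372; c_gold = (1−0.3)·y_gold ≈ 1.0761.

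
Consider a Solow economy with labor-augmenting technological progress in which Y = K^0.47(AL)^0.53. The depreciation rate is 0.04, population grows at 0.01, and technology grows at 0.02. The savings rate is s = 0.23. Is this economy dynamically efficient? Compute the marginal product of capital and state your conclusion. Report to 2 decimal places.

Capital per effective worker breaks even when investment replaces (n + g + δ)·k; here n + g + δ = 0.07.
Steady-state k*: s·k^0.47 = 0.07·k gives k* = (0.23/0.07)^(1/0.53) ≈ 9.4357.
MPK = 0.47·9.4357^(-0.53) ≈ 0.1430.
MPK > n+g+δ = 0.07, so the economy is dynamically efficient (under-saving).

dynamically efficient; MPK ≈ 0.14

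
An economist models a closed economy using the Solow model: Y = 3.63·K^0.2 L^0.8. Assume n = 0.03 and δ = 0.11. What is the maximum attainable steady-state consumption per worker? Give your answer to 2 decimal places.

Capital per worker breaks even when investment replaces (n + δ)·k; here n + δ = 0.14.
At the golden rule the marginal product of capital equals n+δ: 0.2·3.63·k^(0.2−1) = 0.14. Solving, k_gold = (0.2·3.63/0.14)^(1/0.8) ≈ 7.8255.
y_gold = 3.63·7.8255^0.2 ≈ 5.4778.
c_gold = y_gold − (n+δ)·k_gold = 5.4778 − 0.14·7.8255 ≈ 4.3823.

c_gold ≈ 4.38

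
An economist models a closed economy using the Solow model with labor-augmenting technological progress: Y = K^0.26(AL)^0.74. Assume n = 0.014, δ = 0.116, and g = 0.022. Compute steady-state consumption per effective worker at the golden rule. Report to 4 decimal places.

n + g + δ = 0.014 + 0.022 + 0.116 = 0.152.
Golden rule sets MPK = n+g+δ: 0.26·k^(0.26−1) = 0.152, so k_gold = (0.26/0.152)^(1/0.74) ≈ 2.0656.
y_gold = 2.0656^0.26 ≈ 1.2076.
c_gold = y_gold − (n+g+δ)·k_gold = 1.2076 − 0.152·2.0656 ≈ 0.8936.

c_gold ≈ 0.8936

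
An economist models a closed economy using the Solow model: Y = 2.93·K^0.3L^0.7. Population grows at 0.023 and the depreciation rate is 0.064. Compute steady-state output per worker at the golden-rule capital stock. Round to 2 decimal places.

Capital per worker breaks even when investment replaces (n + δ)·k; here n + δ = 0.087.
Maximizing c = f(k) − (n+δ)·k gives f'(k) = n+δ, i.e. 0.3·2.93·k^(0.3−1) = 0.087, so k_gold = (0.3·2.93/0.087)^(1/0.7) ≈ 27.2243.
Output: y_gold = 2.93·k_gold^0.3 = 2.93·27.2243^0.3 ≈ 7.8950.

y_gold ≈ 7.90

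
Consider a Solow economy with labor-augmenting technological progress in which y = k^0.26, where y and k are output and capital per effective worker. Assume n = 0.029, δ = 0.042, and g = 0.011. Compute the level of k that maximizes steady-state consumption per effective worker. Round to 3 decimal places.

k_gold ≈ 4.756

Break-even investment rate: n + g + δ = 0.029 + 0.011 + 0.042 = 0.082.
At the golden rule the marginal product of capital equals n+g+δ: 0.26·k^(0.26−1) = 0.082. Solving, k_gold = (0.26/0.082)^(1/0.74) ≈ 4.7560.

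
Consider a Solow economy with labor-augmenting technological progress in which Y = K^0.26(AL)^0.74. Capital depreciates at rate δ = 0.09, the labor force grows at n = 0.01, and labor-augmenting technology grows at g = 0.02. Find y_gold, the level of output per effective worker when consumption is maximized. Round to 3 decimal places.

y_gold ≈ 1.312

Break-even investment rate: n + g + δ = 0.01 + 0.02 + 0.09 = 0.12.
Maximizing c = f(k) − (n+g+δ)·k gives f'(k) = n+g+δ, i.e. 0.26·k^(0.26−1) = 0.12, so k_gold = (0.26/0.12)^(1/0.74) ≈ 2.8430.
Output: y_gold = k_gold^0.26 = 2.8430^0.26 ≈ 1.3121.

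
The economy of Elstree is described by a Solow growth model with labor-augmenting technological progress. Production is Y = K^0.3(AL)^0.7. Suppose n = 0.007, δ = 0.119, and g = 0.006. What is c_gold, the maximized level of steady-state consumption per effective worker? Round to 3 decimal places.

Break-even investment rate: n + g + δ = 0.007 + 0.006 + 0.119 = 0.132.
Golden rule sets MPK = n+g+δ: 0.3·k^(0.3−1) = 0.132, so k_gold = (0.3/0.132)^(1/0.7) ≈ 3.2311.
y_gold = 3.2311^0.3 ≈ 1.4217.
c_gold = y_gold − (n+g+δ)·k_gold = 1.4217 − 0.132·3.2311 ≈ 0.9952.

c_gold ≈ 0.995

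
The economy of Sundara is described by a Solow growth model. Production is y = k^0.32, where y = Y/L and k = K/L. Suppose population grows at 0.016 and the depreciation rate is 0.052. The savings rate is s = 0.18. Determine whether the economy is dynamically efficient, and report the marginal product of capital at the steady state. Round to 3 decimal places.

dynamically efficient; MPK ≈ 0.121

Capital per worker breaks even when investment replaces (n + δ)·k; here n + δ = 0.068.
Steady-state k*: s·k^0.32 = 0.068·k gives k* = (0.18/0.068)^(1/0.68) ≈ 4.1852.
MPK = 0.32·4.1852^(-0.68) ≈ 0.1209.
MPK > n+δ = 0.068, so the economy is dynamically efficient (under-saving).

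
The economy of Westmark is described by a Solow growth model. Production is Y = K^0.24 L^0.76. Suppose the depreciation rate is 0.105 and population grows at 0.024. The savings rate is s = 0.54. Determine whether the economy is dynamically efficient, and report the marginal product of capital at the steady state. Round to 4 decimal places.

Break-even investment rate: n + δ = 0.024 + 0.105 = 0.129.
Steady-state k*: s·k^0.24 = 0.129·k gives k* = (0.54/0.129)^(1/0.76) ≈ 6.5791.
MPK = 0.24·6.5791^(-0.76) ≈ 0.0573.
MPK < n+δ = 0.129, so the economy is dynamically inefficient (over-saving).

dynamically inefficient; MPK ≈ 0.0573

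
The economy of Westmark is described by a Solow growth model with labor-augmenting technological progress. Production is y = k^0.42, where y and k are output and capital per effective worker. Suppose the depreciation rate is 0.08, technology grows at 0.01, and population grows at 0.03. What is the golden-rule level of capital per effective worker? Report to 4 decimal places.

n + g + δ = 0.03 + 0.01 + 0.08 = 0.12.
At the golden rule the marginal product of capital equals n+g+δ: 0.42·k^(0.42−1) = 0.12. Solving, k_gold = (0.42/0.12)^(1/0.58) ≈ 8.6706.

k_gold ≈ 8.6706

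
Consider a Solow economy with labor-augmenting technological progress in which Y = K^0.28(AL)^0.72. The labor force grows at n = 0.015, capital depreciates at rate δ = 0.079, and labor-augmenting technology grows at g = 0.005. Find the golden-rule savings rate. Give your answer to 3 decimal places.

s_gold = 0.280

The effective depreciation rate is n + g + δ = 0.015 + 0.005 + 0.079 = 0.099.
At the golden rule MPK = n+g+δ, and in any Cobb-Douglas steady state s = (n+g+δ)·k/y = MPK·k/y = capital's share 0.28.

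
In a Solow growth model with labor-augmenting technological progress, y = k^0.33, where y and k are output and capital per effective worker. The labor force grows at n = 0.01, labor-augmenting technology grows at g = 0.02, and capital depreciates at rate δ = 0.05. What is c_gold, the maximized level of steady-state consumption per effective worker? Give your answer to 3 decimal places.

c_gold ≈ 1.346

The effective depreciation rate is n + g + δ = 0.01 + 0.02 + 0.05 = 0.08.
Setting f'(k) = n+g+δ gives 0.33·k^(0.33−1) = 0.08, hence k_gold = (0.33/0.08)^(1/0.67) ≈ 8.2898.
y_gold = 8.2898^0.33 ≈ 2.0096.
c_gold = y_gold − (n+g+δ)·k_gold = 2.0096 − 0.08·8.2898 ≈ 1.3465.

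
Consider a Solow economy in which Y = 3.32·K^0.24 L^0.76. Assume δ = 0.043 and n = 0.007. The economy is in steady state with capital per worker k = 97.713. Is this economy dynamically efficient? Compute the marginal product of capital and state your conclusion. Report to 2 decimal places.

n + δ = 0.007 + 0.043 = 0.05.
MPK = 0.24·3.32·k^(0.24−1) = 0.24·3.32·97.713^(-0.76) ≈ 0.0245.
MPK < 0.05, so the economy is dynamically inefficient (over-saving).

dynamically inefficient; MPK ≈ 0.02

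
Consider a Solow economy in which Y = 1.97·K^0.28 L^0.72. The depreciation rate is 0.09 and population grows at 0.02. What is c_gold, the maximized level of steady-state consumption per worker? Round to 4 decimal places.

The effective depreciation rate is n + δ = 0.02 + 0.09 = 0.11.
At the golden rule the marginal product of capital equals n+δ: 0.28·1.97·k^(0.28−1) = 0.11. Solving, k_gold = (0.28·1.97/0.11)^(1/0.72) ≈ 9.3874.
y_gold = 1.97·9.3874^0.28 ≈ 3.6879.
c_gold = y_gold − (n+δ)·k_gold = 3.6879 − 0.11·9.3874 ≈ 2.6553.

c_gold ≈ 2.6553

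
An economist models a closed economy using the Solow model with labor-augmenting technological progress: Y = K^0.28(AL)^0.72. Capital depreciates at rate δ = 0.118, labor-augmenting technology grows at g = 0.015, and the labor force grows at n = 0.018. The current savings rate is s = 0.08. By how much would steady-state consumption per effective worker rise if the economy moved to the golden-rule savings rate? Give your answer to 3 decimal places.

n + g + δ = 0.018 + 0.015 + 0.118 = 0.151.
Current steady state (s = 0.08): k* = (0.08/0.151)^(1/0.72) ≈ 0.4138, y* = 0.4138^0.28 ≈ 0.7811, c* = (1−0.08)·0.7811 ≈ 0.7186.
Golden rule sets MPK = n+g+δ: 0.28·k^(0.28−1) = 0.151, so k_gold = (0.28/0.151)^(1/0.72) ≈ 2.3576.
y_gold = 2.3576^0.28 ≈ 1.2714, c_gold = y_gold − 0.151·k_gold ≈ 0.9154.
Gain: Δc = 0.9154 − 0.7186 ≈ 0.1968.

Δc ≈ 0.197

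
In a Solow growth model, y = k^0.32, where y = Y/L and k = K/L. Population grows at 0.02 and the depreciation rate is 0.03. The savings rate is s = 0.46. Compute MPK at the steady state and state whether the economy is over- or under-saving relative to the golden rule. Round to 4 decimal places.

n + δ = 0.02 + 0.03 = 0.05.
Steady-state k*: s·k^0.32 = 0.05·k gives k* = (0.46/0.05)^(1/0.68) ≈ 26.1418.
MPK = 0.32·26.1418^(-0.68) ≈ 0.0348.
MPK < n+δ = 0.05, so the economy is dynamically inefficient (over-saving).

over-saving; MPK ≈ 0.0348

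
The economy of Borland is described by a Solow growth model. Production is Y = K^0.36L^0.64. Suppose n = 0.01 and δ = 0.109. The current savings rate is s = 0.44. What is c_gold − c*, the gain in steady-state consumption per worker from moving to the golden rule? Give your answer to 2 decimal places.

n + δ = 0.01 + 0.109 = 0.119.
Current steady state (s = 0.44): k* = (0.44/0.119)^(1/0.64) ≈ 7.7153, y* = 7.7153^0.36 ≈ 2.0866, c* = (1−0.44)·2.0866 ≈ 1.1685.
Setting f'(k) = n+δ gives 0.36·k^(0.36−1) = 0.119, hence k_gold = (0.36/0.119)^(1/0.64) ≈ 5.6387.
y_gold = 5.6387^0.36 ≈ 1.8639, c_gold = y_gold − 0.119·k_gold ≈ 1.1929.
Gain: Δc = 1.1929 − 1.1685 ≈ 0.0244.

Δc ≈ 0.02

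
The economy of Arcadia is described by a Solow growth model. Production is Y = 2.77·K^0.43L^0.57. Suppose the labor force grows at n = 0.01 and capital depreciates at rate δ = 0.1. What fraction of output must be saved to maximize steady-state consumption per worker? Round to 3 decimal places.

The effective depreciation rate is n + δ = 0.01 + 0.1 = 0.11.
At the golden rule MPK = n+δ, and in any Cobb-Douglas steady state s = (n+δ)·k/y = MPK·k/y = capital's share 0.43.

s_gold = 0.430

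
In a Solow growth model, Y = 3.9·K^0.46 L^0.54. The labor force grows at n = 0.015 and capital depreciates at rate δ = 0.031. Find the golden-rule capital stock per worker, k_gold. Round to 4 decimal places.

The effective depreciation rate is n + δ = 0.015 + 0.031 = 0.046.
Maximizing c = f(k) − (n+δ)·k gives f'(k) = n+δ, i.e. 0.46·3.9·k^(0.46−1) = 0.046, so k_gold = (0.46·3.9/0.046)^(1/0.54) ≈ 883.9261.

k_gold ≈ 883.9261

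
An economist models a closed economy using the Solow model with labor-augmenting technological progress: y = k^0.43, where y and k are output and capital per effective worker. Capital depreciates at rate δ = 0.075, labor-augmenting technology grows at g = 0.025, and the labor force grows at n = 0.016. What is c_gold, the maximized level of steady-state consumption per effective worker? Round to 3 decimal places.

Break-even investment rate: n + g + δ = 0.016 + 0.025 + 0.075 = 0.116.
Setting f'(k) = n+g+δ gives 0.43·k^(0.43−1) = 0.116, hence k_gold = (0.43/0.116)^(1/0.57) ≈ 9.9601.
y_gold = 9.9601^0.43 ≈ 2.6869.
c_gold = y_gold − (n+g+δ)·k_gold = 2.6869 − 0.116·9.9601 ≈ 1.5315.

c_gold ≈ 1.532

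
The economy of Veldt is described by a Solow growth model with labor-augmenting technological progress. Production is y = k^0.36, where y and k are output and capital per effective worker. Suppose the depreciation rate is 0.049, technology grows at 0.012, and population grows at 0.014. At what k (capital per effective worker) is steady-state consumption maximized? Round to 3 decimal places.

The effective depreciation rate is n + g + δ = 0.014 + 0.012 + 0.049 = 0.075.
At the golden rule the marginal product of capital equals n+g+δ: 0.36·k^(0.36−1) = 0.075. Solving, k_gold = (0.36/0.075)^(1/0.64) ≈ 11.5995.

k_gold ≈ 11.600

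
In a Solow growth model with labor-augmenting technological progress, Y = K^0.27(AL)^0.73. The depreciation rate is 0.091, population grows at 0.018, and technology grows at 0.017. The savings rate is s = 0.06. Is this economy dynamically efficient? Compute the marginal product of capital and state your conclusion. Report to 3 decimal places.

n + g + δ = 0.018 + 0.017 + 0.091 = 0.126.
Steady-state k*: s·k^0.27 = 0.126·k gives k* = (0.06/0.126)^(1/0.73) ≈ 0.3619.
MPK = 0.27·0.3619^(-0.73) ≈ 0.5670.
MPK > n+g+δ = 0.126, so the economy is dynamically efficient (under-saving).

dynamically efficient; MPK ≈ 0.567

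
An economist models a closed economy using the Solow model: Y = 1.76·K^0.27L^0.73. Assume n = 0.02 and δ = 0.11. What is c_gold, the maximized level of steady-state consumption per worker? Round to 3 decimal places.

n + δ = 0.02 + 0.11 = 0.13.
Setting f'(k) = n+δ gives 0.27·1.76·k^(0.27−1) = 0.13, hence k_gold = (0.27·1.76/0.13)^(1/0.73) ≈ 5.9039.
y_gold = 1.76·5.9039^0.27 ≈ 2.8426.
c_gold = y_gold − (n+δ)·k_gold = 2.8426 − 0.13·5.9039 ≈ 2.0751.

c_gold ≈ 2.075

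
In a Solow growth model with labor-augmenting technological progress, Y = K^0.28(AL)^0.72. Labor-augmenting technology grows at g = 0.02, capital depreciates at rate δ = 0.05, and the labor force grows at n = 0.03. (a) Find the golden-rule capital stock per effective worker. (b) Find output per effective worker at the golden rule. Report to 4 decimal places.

The effective depreciation rate is n + g + δ = 0.03 + 0.02 + 0.05 = 0.1.
Setting f'(k) = n+g+δ gives 0.28·k^(0.28−1) = 0.1, hence k_gold = (0.28/0.1)^(1/0.72) ≈ 4.1788.
y_gold = 4.1788^0.28 ≈ 1.4924.

(a) k_gold ≈ 4.1788; (b) y_gold ≈ 1.4924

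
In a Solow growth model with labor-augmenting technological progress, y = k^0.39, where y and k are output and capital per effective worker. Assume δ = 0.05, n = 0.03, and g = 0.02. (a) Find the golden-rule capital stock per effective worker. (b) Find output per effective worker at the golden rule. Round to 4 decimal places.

(a) k_gold ≈ 9.3102; (b) y_gold ≈ 2.3872

Capital per effective worker breaks even when investment replaces (n + g + δ)·k; here n + g + δ = 0.1.
Maximizing c = f(k) − (n+g+δ)·k gives f'(k) = n+g+δ, i.e. 0.39·k^(0.39−1) = 0.1, so k_gold = (0.39/0.1)^(1/0.61) ≈ 9.3102.
y_gold = 9.3102^0.39 ≈ 2.3872.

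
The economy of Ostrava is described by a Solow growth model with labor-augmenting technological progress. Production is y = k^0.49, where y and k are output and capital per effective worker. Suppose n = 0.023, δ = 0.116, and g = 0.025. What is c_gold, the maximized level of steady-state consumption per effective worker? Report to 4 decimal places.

c_gold ≈ 1.4598

Break-even investment rate: n + g + δ = 0.023 + 0.025 + 0.116 = 0.164.
Setting f'(k) = n+g+δ gives 0.49·k^(0.49−1) = 0.164, hence k_gold = (0.49/0.164)^(1/0.51) ≈ 8.5519.
y_gold = 8.5519^0.49 ≈ 2.8623.
c_gold = y_gold − (n+g+δ)·k_gold = 2.8623 − 0.164·8.5519 ≈ 1.4598.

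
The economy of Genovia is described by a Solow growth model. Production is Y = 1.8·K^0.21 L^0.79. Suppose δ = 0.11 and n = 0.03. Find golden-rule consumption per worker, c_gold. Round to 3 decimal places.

c_gold ≈ 1.852

Capital per worker breaks even when investment replaces (n + δ)·k; here n + δ = 0.14.
At the golden rule the marginal product of capital equals n+δ: 0.21·1.8·k^(0.21−1) = 0.14. Solving, k_gold = (0.21·1.8/0.14)^(1/0.79) ≈ 3.5158.
y_gold = 1.8·3.5158^0.21 ≈ 2.3439.
c_gold = y_gold − (n+δ)·k_gold = 2.3439 − 0.14·3.5158 ≈ 1.8517.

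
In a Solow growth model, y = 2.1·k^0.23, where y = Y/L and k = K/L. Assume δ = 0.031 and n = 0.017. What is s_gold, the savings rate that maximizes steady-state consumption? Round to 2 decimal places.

Capital per worker breaks even when investment replaces (n + δ)·k; here n + δ = 0.048.
At the golden rule MPK = n+δ, and in any Cobb-Douglas steady state s = (n+δ)·k/y = MPK·k/y = capital's share 0.23.

s_gold = 0.23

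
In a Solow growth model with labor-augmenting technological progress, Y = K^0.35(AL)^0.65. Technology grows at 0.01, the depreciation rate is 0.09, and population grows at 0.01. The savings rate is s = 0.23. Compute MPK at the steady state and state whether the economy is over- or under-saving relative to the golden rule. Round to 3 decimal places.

The effective depreciation rate is n + g + δ = 0.01 + 0.01 + 0.09 = 0.11.
Steady-state k*: s·k^0.35 = 0.11·k gives k* = (0.23/0.11)^(1/0.65) ≈ 3.1105.
MPK = 0.35·3.1105^(-0.65) ≈ 0.1674.
MPK > n+g+δ = 0.11, so the economy is dynamically efficient (under-saving).

under-saving; MPK ≈ 0.167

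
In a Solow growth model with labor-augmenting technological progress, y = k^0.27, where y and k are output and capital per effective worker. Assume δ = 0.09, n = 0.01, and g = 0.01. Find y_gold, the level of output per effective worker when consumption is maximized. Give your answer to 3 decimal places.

y_gold ≈ 1.394

Capital per effective worker breaks even when investment replaces (n + g + δ)·k; here n + g + δ = 0.11.
Golden rule sets MPK = n+g+δ: 0.27·k^(0.27−1) = 0.11, so k_gold = (0.27/0.11)^(1/0.73) ≈ 3.4214.
Output: y_gold = k_gold^0.27 = 3.4214^0.27 ≈ 1.3939.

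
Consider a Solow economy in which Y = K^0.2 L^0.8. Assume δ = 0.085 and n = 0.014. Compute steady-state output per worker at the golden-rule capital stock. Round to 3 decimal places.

The effective depreciation rate is n + δ = 0.014 + 0.085 = 0.099.
Golden rule sets MPK = n+δ: 0.2·k^(0.2−1) = 0.099, so k_gold = (0.2/0.099)^(1/0.8) ≈ 2.4085.
Output: y_gold = k_gold^0.2 = 2.4085^0.2 ≈ 1.1922.

y_gold ≈ 1.192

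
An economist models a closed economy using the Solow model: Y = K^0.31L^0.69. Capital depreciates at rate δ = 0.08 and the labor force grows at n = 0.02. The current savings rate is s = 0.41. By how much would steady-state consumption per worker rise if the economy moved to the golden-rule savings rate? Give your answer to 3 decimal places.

Δc ≈ 0.035

Capital per worker breaks even when investment replaces (n + δ)·k; here n + δ = 0.1.
Current steady state (s = 0.41): k* = (0.41/0.1)^(1/0.69) ≈ 7.7285, y* = 7.7285^0.31 ≈ 1.8850, c* = (1−0.41)·1.8850 ≈ 1.1121.
At the golden rule the marginal product of capital equals n+δ: 0.31·k^(0.31−1) = 0.1. Solving, k_gold = (0.31/0.1)^(1/0.69) ≈ 5.1537.
y_gold = 5.1537^0.31 ≈ 1.6625, c_gold = y_gold − 0.1·k_gold ≈ 1.1471.
Gain: Δc = 1.1471 − 1.1121 ≈ 0.0350.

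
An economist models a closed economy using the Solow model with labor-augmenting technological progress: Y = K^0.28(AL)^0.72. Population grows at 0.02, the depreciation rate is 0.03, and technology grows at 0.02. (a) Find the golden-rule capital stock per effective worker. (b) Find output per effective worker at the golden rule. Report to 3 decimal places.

(a) k_gold ≈ 6.858; (b) y_gold ≈ 1.714

Capital per effective worker breaks even when investment replaces (n + g + δ)·k; here n + g + δ = 0.07.
Maximizing c = f(k) − (n+g+δ)·k gives f'(k) = n+g+δ, i.e. 0.28·k^(0.28−1) = 0.07, so k_gold = (0.28/0.07)^(1/0.72) ≈ 6.8580.
y_gold = 6.8580^0.28 ≈ 1.7145.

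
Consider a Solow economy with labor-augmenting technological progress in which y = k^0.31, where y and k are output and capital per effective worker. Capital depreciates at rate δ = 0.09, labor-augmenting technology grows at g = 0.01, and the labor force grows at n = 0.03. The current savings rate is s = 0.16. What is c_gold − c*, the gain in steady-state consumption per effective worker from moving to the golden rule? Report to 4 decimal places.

Break-even investment rate: n + g + δ = 0.03 + 0.01 + 0.09 = 0.13.
Current steady state (s = 0.16): k* = (0.16/0.13)^(1/0.69) ≈ 1.3511, y* = 1.3511^0.31 ≈ 1.0978, c* = (1−0.16)·1.0978 ≈ 0.9221.
At the golden rule the marginal product of capital equals n+g+δ: 0.31·k^(0.31−1) = 0.13. Solving, k_gold = (0.31/0.13)^(1/0.69) ≈ 3.5236.
y_gold = 3.5236^0.31 ≈ 1.4776, c_gold = y_gold − 0.13·k_gold ≈ 1.0196.
Gain: Δc = 1.0196 − 0.9221 ≈ 0.0974.

Δc ≈ 0.0974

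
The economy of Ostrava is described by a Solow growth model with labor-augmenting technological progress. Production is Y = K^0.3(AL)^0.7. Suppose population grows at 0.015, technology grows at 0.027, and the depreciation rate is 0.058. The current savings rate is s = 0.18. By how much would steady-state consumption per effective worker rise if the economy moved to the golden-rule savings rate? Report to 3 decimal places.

Capital per effective worker breaks even when investment replaces (n + g + δ)·k; here n + g + δ = 0.1.
Current steady state (s = 0.18): k* = (0.18/0.1)^(1/0.7) ≈ 2.3157, y* = 2.3157^0.3 ≈ 1.2865, c* = (1−0.18)·1.2865 ≈ 1.0549.
Maximizing c = f(k) − (n+g+δ)·k gives f'(k) = n+g+δ, i.e. 0.3·k^(0.3−1) = 0.1, so k_gold = (0.3/0.1)^(1/0.7) ≈ 4.8040.
y_gold = 4.8040^0.3 ≈ 1.6013, c_gold = y_gold − 0.1·k_gold ≈ 1.1209.
Gain: Δc = 1.1209 − 1.0549 ≈ 0.0660.

Δc ≈ 0.066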